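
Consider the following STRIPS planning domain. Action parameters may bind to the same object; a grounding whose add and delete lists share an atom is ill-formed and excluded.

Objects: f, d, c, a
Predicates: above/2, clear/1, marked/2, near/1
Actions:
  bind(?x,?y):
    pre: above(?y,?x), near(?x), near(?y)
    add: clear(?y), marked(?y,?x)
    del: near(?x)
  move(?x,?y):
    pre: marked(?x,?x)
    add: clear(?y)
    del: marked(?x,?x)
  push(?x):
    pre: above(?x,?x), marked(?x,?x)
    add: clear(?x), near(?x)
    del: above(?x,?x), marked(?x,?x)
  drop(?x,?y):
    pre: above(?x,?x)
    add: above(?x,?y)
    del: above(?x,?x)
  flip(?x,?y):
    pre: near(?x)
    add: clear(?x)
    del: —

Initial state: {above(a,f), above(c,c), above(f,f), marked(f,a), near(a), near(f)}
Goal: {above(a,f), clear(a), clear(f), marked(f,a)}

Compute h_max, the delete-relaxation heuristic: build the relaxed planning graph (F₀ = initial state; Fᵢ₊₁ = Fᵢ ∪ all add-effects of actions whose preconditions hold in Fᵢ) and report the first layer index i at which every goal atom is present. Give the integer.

F0 = init (6 atoms)
F1 = F0 ∪ {above(c,a), above(c,d), above(c,f), above(f,a), above(f,c), above(f,d), clear(a), clear(f), marked(a,f), marked(f,f)}  (16 atoms)
goal ⊆ F1  ⇒  h_max = 1

1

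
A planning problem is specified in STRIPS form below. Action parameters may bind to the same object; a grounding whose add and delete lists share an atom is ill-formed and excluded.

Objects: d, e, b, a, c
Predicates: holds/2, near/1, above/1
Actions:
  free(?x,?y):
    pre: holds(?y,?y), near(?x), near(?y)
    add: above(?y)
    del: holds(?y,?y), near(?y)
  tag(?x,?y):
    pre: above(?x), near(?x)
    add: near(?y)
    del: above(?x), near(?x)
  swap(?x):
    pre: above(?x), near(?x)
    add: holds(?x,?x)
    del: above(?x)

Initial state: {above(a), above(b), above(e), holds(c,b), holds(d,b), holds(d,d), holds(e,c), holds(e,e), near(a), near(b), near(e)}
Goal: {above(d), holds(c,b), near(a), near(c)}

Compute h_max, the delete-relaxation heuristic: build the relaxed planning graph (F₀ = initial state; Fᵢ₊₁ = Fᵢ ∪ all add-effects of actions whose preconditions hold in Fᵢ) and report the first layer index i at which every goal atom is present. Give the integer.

F0 = init (11 atoms)
F1 = F0 ∪ {holds(a,a), holds(b,b), near(c), near(d)}  (15 atoms)
F2 = F1 ∪ {above(d)}  (16 atoms)
goal ⊆ F2  ⇒  h_max = 2

2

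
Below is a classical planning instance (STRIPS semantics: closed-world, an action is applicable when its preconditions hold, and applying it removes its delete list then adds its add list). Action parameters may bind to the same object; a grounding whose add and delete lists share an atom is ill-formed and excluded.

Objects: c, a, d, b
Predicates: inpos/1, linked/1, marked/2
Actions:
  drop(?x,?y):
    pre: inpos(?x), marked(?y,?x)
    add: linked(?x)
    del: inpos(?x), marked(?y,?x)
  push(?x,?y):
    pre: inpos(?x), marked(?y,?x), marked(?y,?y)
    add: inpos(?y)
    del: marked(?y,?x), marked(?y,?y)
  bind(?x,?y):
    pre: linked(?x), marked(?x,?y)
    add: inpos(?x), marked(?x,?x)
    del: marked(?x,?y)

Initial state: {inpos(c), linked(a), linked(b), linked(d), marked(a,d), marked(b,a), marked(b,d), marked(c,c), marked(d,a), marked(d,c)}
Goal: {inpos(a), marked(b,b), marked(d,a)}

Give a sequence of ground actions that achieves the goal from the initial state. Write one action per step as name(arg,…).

bind(a,d); bind(b,a)

1. bind(a,d)  →  {inpos(a), inpos(c), linked(a), linked(b), linked(d), marked(a,a), marked(b,a), marked(b,d), marked(c,c), marked(d,a), marked(d,c)}
2. bind(b,a)  →  {inpos(a), inpos(b), inpos(c), linked(a), linked(b), linked(d), marked(a,a), marked(b,b), marked(b,d), marked(c,c), marked(d,a), marked(d,c)}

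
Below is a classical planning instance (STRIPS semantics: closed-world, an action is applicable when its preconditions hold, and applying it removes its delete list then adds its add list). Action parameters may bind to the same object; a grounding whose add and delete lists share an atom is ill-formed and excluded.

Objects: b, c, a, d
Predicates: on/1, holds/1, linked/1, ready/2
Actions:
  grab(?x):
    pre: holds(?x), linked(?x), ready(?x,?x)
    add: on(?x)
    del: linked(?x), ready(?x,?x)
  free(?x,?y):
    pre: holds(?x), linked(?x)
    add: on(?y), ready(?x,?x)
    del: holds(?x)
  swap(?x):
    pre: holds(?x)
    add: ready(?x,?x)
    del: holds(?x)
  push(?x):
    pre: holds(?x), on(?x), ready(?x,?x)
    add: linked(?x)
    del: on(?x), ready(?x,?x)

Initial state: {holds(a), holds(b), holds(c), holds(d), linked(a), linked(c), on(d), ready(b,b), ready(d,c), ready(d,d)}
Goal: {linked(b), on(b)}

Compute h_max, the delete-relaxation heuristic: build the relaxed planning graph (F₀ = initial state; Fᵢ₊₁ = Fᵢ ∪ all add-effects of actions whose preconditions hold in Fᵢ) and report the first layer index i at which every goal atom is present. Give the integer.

2

F0 = init (10 atoms)
F1 = F0 ∪ {linked(d), on(a), on(b), on(c), ready(a,a), ready(c,c)}  (16 atoms)
F2 = F1 ∪ {linked(b)}  (17 atoms)
goal ⊆ F2  ⇒  h_max = 2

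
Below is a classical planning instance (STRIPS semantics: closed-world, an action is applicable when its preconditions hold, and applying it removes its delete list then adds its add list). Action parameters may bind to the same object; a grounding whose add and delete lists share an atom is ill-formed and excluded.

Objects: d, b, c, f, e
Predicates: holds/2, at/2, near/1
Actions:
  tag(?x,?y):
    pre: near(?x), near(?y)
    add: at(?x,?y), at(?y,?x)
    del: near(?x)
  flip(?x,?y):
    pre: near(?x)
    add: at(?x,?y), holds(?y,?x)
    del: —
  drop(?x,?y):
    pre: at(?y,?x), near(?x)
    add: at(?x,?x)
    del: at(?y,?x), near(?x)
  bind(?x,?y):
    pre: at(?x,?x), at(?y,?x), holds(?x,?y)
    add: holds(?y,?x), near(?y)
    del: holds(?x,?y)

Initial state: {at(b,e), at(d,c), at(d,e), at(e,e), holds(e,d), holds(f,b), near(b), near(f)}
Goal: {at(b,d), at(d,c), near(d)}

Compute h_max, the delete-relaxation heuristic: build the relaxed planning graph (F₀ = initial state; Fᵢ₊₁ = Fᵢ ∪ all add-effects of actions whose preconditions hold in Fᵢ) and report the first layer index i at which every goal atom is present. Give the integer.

1

F0 = init (8 atoms)
F1 = F0 ∪ {at(b,b), at(b,c), at(b,d), at(b,f), at(f,b), at(f,c), at(f,d), at(f,e), at(f,f), holds(b,b), holds(b,f), holds(c,b), holds(c,f), holds(d,b), holds(d,e), holds(d,f), holds(e,b), holds(e,f), holds(f,f), near(d)}  (28 atoms)
goal ⊆ F1  ⇒  h_max = 1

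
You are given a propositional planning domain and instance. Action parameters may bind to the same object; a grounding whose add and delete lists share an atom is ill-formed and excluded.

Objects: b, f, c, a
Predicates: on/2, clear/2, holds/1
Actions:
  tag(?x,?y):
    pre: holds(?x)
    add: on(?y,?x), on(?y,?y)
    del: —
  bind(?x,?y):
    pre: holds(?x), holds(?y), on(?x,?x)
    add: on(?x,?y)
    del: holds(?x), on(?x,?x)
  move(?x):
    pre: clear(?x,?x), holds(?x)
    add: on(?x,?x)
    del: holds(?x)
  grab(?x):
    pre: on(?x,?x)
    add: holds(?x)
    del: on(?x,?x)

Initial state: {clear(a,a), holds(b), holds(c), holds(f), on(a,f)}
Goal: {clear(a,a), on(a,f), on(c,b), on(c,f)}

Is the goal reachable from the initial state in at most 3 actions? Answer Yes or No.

1. tag(b,c)  →  {clear(a,a), holds(b), holds(c), holds(f), on(a,f), on(c,b), on(c,c)}
2. tag(f,c)  →  {clear(a,a), holds(b), holds(c), holds(f), on(a,f), on(c,b), on(c,c), on(c,f)}
optimal plan length = 2; 2 ≤ 3

Yes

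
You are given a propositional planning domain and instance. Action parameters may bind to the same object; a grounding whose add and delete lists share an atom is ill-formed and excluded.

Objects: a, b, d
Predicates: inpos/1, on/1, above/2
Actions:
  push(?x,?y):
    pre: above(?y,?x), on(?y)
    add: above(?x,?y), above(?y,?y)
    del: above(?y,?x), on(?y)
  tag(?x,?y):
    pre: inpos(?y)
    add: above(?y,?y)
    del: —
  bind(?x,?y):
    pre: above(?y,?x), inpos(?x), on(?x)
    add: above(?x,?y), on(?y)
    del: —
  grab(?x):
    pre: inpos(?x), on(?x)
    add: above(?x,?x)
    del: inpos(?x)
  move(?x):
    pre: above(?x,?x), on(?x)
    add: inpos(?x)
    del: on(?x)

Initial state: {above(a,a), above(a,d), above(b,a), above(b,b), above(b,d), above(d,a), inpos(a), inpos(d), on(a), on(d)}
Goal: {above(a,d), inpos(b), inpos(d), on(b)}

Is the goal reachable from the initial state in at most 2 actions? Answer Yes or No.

1. bind(a,b)  →  {above(a,a), above(a,b), above(a,d), above(b,a), above(b,b), above(b,d), above(d,a), inpos(a), inpos(d), on(a), on(b), on(d)}
2. move(b)  →  {above(a,a), above(a,b), above(a,d), above(b,a), above(b,b), above(b,d), above(d,a), inpos(a), inpos(b), inpos(d), on(a), on(d)}
3. bind(a,b)  →  {above(a,a), above(a,b), above(a,d), above(b,a), above(b,b), above(b,d), above(d,a), inpos(a), inpos(b), inpos(d), on(a), on(b), on(d)}
optimal plan length = 3; 3 > 2

No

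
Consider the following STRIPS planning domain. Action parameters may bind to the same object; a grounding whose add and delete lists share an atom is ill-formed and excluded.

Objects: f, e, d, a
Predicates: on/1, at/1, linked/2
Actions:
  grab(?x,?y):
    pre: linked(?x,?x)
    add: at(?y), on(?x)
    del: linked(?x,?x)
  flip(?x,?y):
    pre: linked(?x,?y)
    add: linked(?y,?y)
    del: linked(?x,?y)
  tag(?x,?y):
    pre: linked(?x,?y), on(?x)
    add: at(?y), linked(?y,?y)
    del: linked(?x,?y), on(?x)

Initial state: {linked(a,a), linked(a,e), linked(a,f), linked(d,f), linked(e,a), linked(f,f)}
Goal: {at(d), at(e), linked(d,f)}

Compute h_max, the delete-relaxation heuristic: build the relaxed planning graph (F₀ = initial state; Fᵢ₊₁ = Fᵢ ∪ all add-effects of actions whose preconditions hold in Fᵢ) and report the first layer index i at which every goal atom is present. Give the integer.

F0 = init (6 atoms)
F1 = F0 ∪ {at(a), at(d), at(e), at(f), linked(e,e), on(a), on(f)}  (13 atoms)
goal ⊆ F1  ⇒  h_max = 1

1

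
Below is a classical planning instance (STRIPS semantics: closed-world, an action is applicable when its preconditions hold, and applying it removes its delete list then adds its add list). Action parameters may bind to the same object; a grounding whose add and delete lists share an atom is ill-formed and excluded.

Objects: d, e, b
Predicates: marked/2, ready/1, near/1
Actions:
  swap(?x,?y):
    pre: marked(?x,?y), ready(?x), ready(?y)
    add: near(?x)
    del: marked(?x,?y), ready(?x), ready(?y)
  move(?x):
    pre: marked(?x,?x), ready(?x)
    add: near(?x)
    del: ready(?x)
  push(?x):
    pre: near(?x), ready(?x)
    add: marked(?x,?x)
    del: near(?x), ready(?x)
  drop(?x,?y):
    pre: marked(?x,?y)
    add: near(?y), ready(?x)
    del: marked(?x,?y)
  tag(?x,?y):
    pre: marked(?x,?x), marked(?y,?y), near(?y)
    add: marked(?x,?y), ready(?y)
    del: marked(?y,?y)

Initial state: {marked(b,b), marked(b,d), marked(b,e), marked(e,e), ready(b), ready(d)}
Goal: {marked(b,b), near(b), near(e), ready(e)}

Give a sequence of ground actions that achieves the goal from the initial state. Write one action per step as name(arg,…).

1. swap(b,d)  →  {marked(b,b), marked(b,e), marked(e,e), near(b)}
2. drop(e,e)  →  {marked(b,b), marked(b,e), near(b), near(e), ready(e)}

swap(b,d); drop(e,e)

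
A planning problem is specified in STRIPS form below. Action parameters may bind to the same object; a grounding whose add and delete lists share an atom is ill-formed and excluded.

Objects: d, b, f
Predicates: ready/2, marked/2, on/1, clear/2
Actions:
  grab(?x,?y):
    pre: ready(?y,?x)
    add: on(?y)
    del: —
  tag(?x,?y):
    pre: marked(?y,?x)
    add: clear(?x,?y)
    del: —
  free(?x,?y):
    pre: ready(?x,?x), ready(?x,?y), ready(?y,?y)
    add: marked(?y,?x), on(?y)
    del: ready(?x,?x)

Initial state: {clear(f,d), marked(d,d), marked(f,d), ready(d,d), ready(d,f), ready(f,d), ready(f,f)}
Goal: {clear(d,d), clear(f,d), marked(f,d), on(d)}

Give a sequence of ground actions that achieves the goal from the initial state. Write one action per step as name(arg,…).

1. grab(d,d)  →  {clear(f,d), marked(d,d), marked(f,d), on(d), ready(d,d), ready(d,f), ready(f,d), ready(f,f)}
2. tag(d,d)  →  {clear(d,d), clear(f,d), marked(d,d), marked(f,d), on(d), ready(d,d), ready(d,f), ready(f,d), ready(f,f)}

grab(d,d); tag(d,d)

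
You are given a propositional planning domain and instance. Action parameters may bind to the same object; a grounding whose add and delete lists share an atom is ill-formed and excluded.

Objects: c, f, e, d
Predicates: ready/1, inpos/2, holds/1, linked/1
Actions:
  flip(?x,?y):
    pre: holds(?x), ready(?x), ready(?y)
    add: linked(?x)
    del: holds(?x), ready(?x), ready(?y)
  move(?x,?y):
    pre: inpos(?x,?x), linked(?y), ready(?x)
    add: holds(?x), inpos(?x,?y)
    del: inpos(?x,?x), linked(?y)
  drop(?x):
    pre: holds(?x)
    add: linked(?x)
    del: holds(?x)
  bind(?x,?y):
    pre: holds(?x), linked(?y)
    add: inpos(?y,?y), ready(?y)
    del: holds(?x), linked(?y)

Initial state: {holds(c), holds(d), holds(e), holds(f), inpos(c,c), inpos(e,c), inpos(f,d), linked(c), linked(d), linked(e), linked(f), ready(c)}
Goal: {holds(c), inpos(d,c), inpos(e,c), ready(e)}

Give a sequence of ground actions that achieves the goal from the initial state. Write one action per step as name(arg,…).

1. bind(f,e)  →  {holds(c), holds(d), holds(e), inpos(c,c), inpos(e,c), inpos(e,e), inpos(f,d), linked(c), linked(d), linked(f), ready(c), ready(e)}
2. bind(e,d)  →  {holds(c), holds(d), inpos(c,c), inpos(d,d), inpos(e,c), inpos(e,e), inpos(f,d), linked(c), linked(f), ready(c), ready(d), ready(e)}
3. move(d,c)  →  {holds(c), holds(d), inpos(c,c), inpos(d,c), inpos(e,c), inpos(e,e), inpos(f,d), linked(f), ready(c), ready(d), ready(e)}

bind(f,e); bind(e,d); move(d,c)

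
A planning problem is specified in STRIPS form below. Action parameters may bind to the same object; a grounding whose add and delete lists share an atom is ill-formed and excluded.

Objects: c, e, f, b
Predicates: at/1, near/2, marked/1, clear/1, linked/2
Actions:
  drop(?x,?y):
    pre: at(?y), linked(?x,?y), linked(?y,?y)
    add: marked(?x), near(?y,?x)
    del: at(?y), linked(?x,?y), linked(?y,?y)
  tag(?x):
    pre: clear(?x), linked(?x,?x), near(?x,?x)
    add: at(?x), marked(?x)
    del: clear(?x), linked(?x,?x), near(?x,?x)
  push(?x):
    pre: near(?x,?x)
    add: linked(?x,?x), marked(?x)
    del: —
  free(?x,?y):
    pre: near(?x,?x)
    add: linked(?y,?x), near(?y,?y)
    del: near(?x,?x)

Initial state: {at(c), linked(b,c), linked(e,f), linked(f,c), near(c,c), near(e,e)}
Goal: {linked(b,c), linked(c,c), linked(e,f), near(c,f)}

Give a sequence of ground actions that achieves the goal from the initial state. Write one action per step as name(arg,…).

1. push(c)  →  {at(c), linked(b,c), linked(c,c), linked(e,f), linked(f,c), marked(c), near(c,c), near(e,e)}
2. drop(f,c)  →  {linked(b,c), linked(e,f), marked(c), marked(f), near(c,c), near(c,f), near(e,e)}
3. push(c)  →  {linked(b,c), linked(c,c), linked(e,f), marked(c), marked(f), near(c,c), near(c,f), near(e,e)}

push(c); drop(f,c); push(c)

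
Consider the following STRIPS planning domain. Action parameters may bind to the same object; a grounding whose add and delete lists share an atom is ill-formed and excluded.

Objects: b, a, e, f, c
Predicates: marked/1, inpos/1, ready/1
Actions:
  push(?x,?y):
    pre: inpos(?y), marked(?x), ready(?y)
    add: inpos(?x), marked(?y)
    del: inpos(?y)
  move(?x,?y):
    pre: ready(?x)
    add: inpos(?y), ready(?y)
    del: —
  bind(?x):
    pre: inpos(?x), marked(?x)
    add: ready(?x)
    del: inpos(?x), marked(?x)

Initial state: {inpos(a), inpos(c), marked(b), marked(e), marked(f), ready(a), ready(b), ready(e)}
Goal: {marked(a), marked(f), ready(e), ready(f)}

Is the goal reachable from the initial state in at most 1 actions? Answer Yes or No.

1. push(b,a)  →  {inpos(b), inpos(c), marked(a), marked(b), marked(e), marked(f), ready(a), ready(b), ready(e)}
2. move(b,f)  →  {inpos(b), inpos(c), inpos(f), marked(a), marked(b), marked(e), marked(f), ready(a), ready(b), ready(e), ready(f)}
optimal plan length = 2; 2 > 1

No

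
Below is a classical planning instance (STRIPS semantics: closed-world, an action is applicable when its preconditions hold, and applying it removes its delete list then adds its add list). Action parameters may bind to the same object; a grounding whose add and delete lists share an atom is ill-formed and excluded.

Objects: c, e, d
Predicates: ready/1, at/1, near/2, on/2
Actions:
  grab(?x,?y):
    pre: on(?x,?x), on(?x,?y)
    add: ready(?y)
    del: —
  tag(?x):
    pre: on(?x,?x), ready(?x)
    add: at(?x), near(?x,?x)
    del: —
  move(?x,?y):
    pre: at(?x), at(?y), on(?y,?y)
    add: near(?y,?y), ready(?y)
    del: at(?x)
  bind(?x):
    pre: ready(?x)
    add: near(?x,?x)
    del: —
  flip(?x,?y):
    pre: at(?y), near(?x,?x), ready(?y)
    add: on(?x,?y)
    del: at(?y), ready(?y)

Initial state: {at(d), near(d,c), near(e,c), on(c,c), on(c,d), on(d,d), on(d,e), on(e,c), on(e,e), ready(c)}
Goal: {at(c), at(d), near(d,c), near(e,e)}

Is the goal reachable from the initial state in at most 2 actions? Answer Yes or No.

No

1. grab(e,e)  →  {at(d), near(d,c), near(e,c), on(c,c), on(c,d), on(d,d), on(d,e), on(e,c), on(e,e), ready(c), ready(e)}
2. tag(c)  →  {at(c), at(d), near(c,c), near(d,c), near(e,c), on(c,c), on(c,d), on(d,d), on(d,e), on(e,c), on(e,e), ready(c), ready(e)}
3. tag(e)  →  {at(c), at(d), at(e), near(c,c), near(d,c), near(e,c), near(e,e), on(c,c), on(c,d), on(d,d), on(d,e), on(e,c), on(e,e), ready(c), ready(e)}
optimal plan length = 3; 3 > 2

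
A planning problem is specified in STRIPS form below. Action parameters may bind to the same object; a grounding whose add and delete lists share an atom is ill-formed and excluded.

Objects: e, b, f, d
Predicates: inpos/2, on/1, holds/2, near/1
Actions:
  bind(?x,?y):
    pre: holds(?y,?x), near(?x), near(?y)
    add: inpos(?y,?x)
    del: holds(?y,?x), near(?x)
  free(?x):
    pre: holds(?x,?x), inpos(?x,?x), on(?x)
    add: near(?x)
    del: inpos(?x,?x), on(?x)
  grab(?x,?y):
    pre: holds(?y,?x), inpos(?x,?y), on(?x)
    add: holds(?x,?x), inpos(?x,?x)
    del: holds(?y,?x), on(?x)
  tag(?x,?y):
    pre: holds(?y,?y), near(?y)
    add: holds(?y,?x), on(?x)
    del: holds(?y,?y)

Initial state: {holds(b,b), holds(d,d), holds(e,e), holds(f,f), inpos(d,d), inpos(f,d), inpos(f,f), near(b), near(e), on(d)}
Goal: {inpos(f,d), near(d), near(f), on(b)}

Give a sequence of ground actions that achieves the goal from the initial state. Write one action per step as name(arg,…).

1. free(d)  →  {holds(b,b), holds(d,d), holds(e,e), holds(f,f), inpos(f,d), inpos(f,f), near(b), near(d), near(e)}
2. tag(b,e)  →  {holds(b,b), holds(d,d), holds(e,b), holds(f,f), inpos(f,d), inpos(f,f), near(b), near(d), near(e), on(b)}
3. tag(f,b)  →  {holds(b,f), holds(d,d), holds(e,b), holds(f,f), inpos(f,d), inpos(f,f), near(b), near(d), near(e), on(b), on(f)}
4. free(f)  →  {holds(b,f), holds(d,d), holds(e,b), holds(f,f), inpos(f,d), near(b), near(d), near(e), near(f), on(b)}

free(d); tag(b,e); tag(f,b); free(f)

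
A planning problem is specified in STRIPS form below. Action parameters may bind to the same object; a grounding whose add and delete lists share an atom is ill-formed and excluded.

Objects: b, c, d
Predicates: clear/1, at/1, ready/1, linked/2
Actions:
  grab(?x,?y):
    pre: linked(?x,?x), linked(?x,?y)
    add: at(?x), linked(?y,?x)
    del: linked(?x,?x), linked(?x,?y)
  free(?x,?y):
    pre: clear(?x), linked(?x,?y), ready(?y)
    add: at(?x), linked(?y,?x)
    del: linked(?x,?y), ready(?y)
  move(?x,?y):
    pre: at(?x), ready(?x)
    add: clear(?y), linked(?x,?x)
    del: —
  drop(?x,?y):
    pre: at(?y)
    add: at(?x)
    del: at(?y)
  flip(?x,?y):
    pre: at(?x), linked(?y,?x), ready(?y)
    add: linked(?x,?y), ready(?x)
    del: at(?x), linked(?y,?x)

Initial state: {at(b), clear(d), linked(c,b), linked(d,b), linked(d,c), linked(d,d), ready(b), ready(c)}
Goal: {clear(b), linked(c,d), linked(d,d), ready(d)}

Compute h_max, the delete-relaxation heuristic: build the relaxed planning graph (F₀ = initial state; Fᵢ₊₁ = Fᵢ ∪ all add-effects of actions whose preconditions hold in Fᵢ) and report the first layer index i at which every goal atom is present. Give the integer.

2

F0 = init (8 atoms)
F1 = F0 ∪ {at(c), at(d), clear(b), clear(c), linked(b,b), linked(b,c), linked(b,d), linked(c,d)}  (16 atoms)
F2 = F1 ∪ {linked(c,c), ready(d)}  (18 atoms)
goal ⊆ F2  ⇒  h_max = 2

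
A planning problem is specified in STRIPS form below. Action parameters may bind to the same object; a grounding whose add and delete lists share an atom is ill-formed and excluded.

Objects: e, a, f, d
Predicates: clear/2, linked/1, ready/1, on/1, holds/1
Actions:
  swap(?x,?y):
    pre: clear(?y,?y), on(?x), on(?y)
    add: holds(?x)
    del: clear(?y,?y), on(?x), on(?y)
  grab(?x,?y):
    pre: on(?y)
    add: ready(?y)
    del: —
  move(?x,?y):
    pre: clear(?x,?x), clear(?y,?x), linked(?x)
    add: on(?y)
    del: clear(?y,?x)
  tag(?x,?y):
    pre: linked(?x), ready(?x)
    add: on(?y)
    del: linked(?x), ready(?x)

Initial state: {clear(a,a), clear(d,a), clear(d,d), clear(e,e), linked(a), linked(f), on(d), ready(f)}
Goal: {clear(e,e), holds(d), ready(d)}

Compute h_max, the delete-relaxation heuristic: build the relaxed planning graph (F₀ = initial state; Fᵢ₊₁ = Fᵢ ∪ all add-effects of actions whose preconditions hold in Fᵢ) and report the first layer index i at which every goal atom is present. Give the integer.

1

F0 = init (8 atoms)
F1 = F0 ∪ {holds(d), on(a), on(e), on(f), ready(d)}  (13 atoms)
goal ⊆ F1  ⇒  h_max = 1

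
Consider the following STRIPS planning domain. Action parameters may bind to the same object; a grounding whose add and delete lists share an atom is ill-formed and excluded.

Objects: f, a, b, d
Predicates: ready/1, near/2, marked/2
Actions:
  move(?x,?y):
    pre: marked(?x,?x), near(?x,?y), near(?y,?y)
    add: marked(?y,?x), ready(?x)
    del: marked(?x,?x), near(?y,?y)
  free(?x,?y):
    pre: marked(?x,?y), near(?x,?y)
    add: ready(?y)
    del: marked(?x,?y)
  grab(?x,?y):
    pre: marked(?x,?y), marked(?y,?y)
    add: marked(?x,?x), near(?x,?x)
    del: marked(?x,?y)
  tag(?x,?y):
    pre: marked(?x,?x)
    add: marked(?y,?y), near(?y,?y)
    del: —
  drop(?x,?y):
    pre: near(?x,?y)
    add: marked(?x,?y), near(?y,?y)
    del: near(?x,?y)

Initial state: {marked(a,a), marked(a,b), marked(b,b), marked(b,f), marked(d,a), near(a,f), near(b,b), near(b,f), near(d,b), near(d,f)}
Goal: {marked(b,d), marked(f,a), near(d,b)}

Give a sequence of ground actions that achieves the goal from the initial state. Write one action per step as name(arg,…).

grab(d,a); move(d,b); tag(a,f); move(a,f)

1. grab(d,a)  →  {marked(a,a), marked(a,b), marked(b,b), marked(b,f), marked(d,d), near(a,f), near(b,b), near(b,f), near(d,b), near(d,d), near(d,f)}
2. move(d,b)  →  {marked(a,a), marked(a,b), marked(b,b), marked(b,d), marked(b,f), near(a,f), near(b,f), near(d,b), near(d,d), near(d,f), ready(d)}
3. tag(a,f)  →  {marked(a,a), marked(a,b), marked(b,b), marked(b,d), marked(b,f), marked(f,f), near(a,f), near(b,f), near(d,b), near(d,d), near(d,f), near(f,f), ready(d)}
4. move(a,f)  →  {marked(a,b), marked(b,b), marked(b,d), marked(b,f), marked(f,a), marked(f,f), near(a,f), near(b,f), near(d,b), near(d,d), near(d,f), ready(a), ready(d)}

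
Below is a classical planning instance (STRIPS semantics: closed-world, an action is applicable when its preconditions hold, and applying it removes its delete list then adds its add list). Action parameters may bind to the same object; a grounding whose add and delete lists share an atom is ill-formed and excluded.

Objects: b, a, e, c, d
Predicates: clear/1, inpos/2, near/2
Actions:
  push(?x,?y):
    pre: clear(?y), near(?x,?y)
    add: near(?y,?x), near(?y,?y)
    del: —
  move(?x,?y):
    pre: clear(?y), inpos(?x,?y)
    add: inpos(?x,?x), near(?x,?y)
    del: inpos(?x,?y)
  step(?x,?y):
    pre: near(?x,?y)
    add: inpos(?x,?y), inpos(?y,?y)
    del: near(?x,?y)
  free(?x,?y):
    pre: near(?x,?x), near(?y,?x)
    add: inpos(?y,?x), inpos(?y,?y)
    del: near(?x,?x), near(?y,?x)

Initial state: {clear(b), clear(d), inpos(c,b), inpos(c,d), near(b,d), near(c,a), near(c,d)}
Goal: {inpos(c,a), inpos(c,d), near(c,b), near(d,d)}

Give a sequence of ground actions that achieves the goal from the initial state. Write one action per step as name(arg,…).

push(b,d); move(c,b); step(c,a)

1. push(b,d)  →  {clear(b), clear(d), inpos(c,b), inpos(c,d), near(b,d), near(c,a), near(c,d), near(d,b), near(d,d)}
2. move(c,b)  →  {clear(b), clear(d), inpos(c,c), inpos(c,d), near(b,d), near(c,a), near(c,b), near(c,d), near(d,b), near(d,d)}
3. step(c,a)  →  {clear(b), clear(d), inpos(a,a), inpos(c,a), inpos(c,c), inpos(c,d), near(b,d), near(c,b), near(c,d), near(d,b), near(d,d)}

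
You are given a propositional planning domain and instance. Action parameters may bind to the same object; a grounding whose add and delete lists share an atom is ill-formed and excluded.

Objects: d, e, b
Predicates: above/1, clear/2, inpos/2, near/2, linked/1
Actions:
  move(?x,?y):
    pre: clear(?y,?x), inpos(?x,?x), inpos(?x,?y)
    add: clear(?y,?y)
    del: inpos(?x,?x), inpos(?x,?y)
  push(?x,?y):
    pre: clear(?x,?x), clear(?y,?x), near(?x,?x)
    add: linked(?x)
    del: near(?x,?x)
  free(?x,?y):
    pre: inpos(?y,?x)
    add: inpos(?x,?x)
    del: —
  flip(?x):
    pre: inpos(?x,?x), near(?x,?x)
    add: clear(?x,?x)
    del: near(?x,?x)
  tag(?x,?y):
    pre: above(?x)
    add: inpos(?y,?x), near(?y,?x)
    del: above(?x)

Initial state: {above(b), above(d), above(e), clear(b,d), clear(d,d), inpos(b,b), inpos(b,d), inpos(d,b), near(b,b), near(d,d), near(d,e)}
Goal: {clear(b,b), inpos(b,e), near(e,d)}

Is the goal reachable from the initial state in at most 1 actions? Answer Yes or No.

No

1. flip(b)  →  {above(b), above(d), above(e), clear(b,b), clear(b,d), clear(d,d), inpos(b,b), inpos(b,d), inpos(d,b), near(d,d), near(d,e)}
2. tag(d,e)  →  {above(b), above(e), clear(b,b), clear(b,d), clear(d,d), inpos(b,b), inpos(b,d), inpos(d,b), inpos(e,d), near(d,d), near(d,e), near(e,d)}
3. tag(e,b)  →  {above(b), clear(b,b), clear(b,d), clear(d,d), inpos(b,b), inpos(b,d), inpos(b,e), inpos(d,b), inpos(e,d), near(b,e), near(d,d), near(d,e), near(e,d)}
optimal plan length = 3; 3 > 1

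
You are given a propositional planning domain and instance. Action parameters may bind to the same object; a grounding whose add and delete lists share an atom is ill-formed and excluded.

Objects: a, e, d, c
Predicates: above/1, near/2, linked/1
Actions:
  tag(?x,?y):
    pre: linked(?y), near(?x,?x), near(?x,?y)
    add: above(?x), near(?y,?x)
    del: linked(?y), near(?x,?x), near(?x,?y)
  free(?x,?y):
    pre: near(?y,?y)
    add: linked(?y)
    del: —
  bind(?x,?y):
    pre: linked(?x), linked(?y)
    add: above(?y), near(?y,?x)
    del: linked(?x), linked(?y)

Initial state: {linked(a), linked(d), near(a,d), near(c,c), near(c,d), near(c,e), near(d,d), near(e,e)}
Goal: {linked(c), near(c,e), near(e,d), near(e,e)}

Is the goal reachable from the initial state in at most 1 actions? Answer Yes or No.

No

1. free(a,e)  →  {linked(a), linked(d), linked(e), near(a,d), near(c,c), near(c,d), near(c,e), near(d,d), near(e,e)}
2. free(a,c)  →  {linked(a), linked(c), linked(d), linked(e), near(a,d), near(c,c), near(c,d), near(c,e), near(d,d), near(e,e)}
3. bind(d,e)  →  {above(e), linked(a), linked(c), near(a,d), near(c,c), near(c,d), near(c,e), near(d,d), near(e,d), near(e,e)}
optimal plan length = 3; 3 > 1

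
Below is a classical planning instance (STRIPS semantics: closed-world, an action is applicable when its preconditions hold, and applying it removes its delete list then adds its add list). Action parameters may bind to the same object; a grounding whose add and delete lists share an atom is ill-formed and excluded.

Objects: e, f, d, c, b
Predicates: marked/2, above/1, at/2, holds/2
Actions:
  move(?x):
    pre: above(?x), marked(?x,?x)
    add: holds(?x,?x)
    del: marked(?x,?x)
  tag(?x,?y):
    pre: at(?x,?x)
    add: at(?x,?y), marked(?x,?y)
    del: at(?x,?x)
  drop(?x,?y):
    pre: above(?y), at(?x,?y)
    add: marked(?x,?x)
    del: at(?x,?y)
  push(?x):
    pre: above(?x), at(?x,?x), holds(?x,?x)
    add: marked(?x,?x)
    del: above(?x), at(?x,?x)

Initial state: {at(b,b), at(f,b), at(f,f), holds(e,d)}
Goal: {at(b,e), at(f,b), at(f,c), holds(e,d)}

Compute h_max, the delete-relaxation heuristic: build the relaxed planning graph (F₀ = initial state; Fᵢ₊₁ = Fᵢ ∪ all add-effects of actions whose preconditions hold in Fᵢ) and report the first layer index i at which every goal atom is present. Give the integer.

1

F0 = init (4 atoms)
F1 = F0 ∪ {at(b,c), at(b,d), at(b,e), at(b,f), at(f,c), at(f,d), at(f,e), marked(b,c), marked(b,d), marked(b,e), marked(b,f), marked(f,b), marked(f,c), marked(f,d), marked(f,e)}  (19 atoms)
goal ⊆ F1  ⇒  h_max = 1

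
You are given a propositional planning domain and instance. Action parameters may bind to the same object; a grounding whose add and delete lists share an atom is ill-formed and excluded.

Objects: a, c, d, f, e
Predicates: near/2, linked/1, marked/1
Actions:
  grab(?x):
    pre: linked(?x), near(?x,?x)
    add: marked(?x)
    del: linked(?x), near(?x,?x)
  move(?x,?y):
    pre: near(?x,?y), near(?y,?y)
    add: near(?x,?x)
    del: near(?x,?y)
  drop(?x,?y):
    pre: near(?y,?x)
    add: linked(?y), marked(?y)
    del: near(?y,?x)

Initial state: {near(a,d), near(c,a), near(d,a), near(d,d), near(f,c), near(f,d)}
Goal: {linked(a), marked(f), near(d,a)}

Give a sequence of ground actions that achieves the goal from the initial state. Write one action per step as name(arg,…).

drop(c,f); drop(d,a)

1. drop(c,f)  →  {linked(f), marked(f), near(a,d), near(c,a), near(d,a), near(d,d), near(f,d)}
2. drop(d,a)  →  {linked(a), linked(f), marked(a), marked(f), near(c,a), near(d,a), near(d,d), near(f,d)}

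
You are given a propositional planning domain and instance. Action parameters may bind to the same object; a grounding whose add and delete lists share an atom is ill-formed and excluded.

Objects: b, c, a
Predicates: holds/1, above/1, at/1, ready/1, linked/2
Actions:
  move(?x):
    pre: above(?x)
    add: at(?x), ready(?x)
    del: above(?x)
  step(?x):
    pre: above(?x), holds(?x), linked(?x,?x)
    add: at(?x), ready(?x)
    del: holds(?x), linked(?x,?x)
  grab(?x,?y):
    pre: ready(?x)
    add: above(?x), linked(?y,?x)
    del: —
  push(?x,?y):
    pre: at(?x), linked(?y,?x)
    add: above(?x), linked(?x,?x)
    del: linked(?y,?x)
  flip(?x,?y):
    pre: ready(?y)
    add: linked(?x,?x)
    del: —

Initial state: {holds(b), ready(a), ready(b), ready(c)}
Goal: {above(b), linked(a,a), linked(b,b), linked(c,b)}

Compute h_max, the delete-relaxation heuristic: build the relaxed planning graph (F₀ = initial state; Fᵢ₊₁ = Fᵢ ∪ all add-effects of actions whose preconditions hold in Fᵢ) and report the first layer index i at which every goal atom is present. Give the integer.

F0 = init (4 atoms)
F1 = F0 ∪ {above(a), above(b), above(c), linked(a,a), linked(a,b), linked(a,c), linked(b,a), linked(b,b), linked(b,c), linked(c,a), linked(c,b), linked(c,c)}  (16 atoms)
goal ⊆ F1  ⇒  h_max = 1

1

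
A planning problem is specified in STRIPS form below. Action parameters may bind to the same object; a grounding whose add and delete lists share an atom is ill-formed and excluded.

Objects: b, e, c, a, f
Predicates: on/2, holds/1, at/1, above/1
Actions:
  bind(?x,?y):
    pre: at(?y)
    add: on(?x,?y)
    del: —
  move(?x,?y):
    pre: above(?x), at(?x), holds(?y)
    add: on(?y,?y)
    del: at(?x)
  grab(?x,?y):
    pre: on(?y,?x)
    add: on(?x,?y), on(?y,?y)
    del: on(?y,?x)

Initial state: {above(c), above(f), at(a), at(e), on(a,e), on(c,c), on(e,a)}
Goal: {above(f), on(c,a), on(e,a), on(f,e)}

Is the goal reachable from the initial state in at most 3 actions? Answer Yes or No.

Yes

1. bind(c,a)  →  {above(c), above(f), at(a), at(e), on(a,e), on(c,a), on(c,c), on(e,a)}
2. bind(f,e)  →  {above(c), above(f), at(a), at(e), on(a,e), on(c,a), on(c,c), on(e,a), on(f,e)}
optimal plan length = 2; 2 ≤ 3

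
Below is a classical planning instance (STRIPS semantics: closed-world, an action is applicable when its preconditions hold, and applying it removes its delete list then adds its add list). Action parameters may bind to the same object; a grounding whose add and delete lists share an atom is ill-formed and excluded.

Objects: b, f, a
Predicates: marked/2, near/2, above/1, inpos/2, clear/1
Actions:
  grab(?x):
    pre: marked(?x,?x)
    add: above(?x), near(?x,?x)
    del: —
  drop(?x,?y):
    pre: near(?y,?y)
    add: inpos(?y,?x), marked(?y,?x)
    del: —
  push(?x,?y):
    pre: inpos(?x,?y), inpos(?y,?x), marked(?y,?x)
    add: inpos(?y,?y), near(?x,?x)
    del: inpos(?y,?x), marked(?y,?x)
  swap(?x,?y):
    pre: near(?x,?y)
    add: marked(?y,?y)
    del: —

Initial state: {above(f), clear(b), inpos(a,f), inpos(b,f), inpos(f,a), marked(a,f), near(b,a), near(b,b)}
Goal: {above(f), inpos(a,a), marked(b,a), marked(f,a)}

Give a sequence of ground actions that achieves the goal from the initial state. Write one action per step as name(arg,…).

1. drop(a,b)  →  {above(f), clear(b), inpos(a,f), inpos(b,a), inpos(b,f), inpos(f,a), marked(a,f), marked(b,a), near(b,a), near(b,b)}
2. push(f,a)  →  {above(f), clear(b), inpos(a,a), inpos(b,a), inpos(b,f), inpos(f,a), marked(b,a), near(b,a), near(b,b), near(f,f)}
3. drop(a,f)  →  {above(f), clear(b), inpos(a,a), inpos(b,a), inpos(b,f), inpos(f,a), marked(b,a), marked(f,a), near(b,a), near(b,b), near(f,f)}

drop(a,b); push(f,a); drop(a,f)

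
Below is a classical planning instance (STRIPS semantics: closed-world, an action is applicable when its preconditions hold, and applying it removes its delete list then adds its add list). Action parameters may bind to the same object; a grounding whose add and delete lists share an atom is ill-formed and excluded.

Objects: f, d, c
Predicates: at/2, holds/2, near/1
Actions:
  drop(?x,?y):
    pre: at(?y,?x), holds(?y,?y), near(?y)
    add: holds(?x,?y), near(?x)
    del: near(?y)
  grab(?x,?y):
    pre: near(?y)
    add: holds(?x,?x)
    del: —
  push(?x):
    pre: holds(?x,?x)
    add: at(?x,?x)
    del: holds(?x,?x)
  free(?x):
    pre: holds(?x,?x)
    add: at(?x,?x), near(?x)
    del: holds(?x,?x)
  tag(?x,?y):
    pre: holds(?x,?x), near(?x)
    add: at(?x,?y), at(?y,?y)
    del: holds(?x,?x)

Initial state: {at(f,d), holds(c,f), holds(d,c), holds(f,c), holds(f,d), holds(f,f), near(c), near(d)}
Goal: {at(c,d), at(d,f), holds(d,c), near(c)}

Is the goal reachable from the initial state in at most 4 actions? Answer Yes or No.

1. grab(d,d)  →  {at(f,d), holds(c,f), holds(d,c), holds(d,d), holds(f,c), holds(f,d), holds(f,f), near(c), near(d)}
2. grab(c,d)  →  {at(f,d), holds(c,c), holds(c,f), holds(d,c), holds(d,d), holds(f,c), holds(f,d), holds(f,f), near(c), near(d)}
3. tag(d,f)  →  {at(d,f), at(f,d), at(f,f), holds(c,c), holds(c,f), holds(d,c), holds(f,c), holds(f,d), holds(f,f), near(c), near(d)}
4. tag(c,d)  →  {at(c,d), at(d,d), at(d,f), at(f,d), at(f,f), holds(c,f), holds(d,c), holds(f,c), holds(f,d), holds(f,f), near(c), near(d)}
optimal plan length = 4; 4 ≤ 4

Yes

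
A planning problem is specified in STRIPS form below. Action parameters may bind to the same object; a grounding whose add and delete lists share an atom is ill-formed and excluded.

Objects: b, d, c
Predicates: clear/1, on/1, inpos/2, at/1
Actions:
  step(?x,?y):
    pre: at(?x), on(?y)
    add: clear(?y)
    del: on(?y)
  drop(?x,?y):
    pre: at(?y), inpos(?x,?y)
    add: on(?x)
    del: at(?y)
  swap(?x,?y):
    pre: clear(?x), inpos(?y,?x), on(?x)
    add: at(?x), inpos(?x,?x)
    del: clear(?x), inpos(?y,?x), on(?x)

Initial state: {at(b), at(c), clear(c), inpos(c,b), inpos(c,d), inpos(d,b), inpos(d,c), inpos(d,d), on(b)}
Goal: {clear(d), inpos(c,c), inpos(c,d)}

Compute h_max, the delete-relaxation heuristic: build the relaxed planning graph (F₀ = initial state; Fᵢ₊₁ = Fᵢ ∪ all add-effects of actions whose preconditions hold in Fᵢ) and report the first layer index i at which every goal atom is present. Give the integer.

F0 = init (9 atoms)
F1 = F0 ∪ {clear(b), on(c), on(d)}  (12 atoms)
F2 = F1 ∪ {clear(d), inpos(b,b), inpos(c,c)}  (15 atoms)
goal ⊆ F2  ⇒  h_max = 2

2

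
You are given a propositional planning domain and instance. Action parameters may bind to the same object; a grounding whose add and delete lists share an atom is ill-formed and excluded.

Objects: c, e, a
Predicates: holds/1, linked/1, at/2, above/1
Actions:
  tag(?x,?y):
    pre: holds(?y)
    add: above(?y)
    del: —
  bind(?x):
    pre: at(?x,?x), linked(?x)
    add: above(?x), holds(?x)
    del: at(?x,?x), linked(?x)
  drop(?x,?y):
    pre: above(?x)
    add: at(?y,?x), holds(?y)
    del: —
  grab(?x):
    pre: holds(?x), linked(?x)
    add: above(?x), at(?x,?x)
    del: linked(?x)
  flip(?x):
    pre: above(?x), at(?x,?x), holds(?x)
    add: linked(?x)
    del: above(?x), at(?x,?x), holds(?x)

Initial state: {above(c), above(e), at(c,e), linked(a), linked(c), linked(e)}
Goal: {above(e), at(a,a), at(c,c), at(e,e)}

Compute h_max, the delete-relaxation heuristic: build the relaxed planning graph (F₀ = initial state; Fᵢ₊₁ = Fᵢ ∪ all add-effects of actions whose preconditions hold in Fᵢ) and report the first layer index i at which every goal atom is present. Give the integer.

F0 = init (6 atoms)
F1 = F0 ∪ {at(a,c), at(a,e), at(c,c), at(e,c), at(e,e), holds(a), holds(c), holds(e)}  (14 atoms)
F2 = F1 ∪ {above(a), at(a,a)}  (16 atoms)
goal ⊆ F2  ⇒  h_max = 2

2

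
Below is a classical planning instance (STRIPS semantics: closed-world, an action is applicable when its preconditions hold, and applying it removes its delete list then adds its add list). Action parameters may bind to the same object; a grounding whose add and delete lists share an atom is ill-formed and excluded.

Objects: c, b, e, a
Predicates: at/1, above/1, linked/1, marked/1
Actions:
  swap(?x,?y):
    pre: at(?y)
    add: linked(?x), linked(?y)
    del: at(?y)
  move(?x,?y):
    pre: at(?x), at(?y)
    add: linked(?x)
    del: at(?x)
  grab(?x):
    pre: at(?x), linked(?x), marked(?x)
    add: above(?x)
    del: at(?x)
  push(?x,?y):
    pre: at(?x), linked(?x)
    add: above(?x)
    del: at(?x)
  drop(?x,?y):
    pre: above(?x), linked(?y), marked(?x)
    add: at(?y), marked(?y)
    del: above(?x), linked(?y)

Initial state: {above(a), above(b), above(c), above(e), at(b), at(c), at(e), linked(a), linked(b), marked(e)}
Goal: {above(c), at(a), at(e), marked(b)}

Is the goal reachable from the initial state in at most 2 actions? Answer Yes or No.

Yes

1. drop(e,b)  →  {above(a), above(b), above(c), at(b), at(c), at(e), linked(a), marked(b), marked(e)}
2. drop(b,a)  →  {above(a), above(c), at(a), at(b), at(c), at(e), marked(a), marked(b), marked(e)}
optimal plan length = 2; 2 ≤ 2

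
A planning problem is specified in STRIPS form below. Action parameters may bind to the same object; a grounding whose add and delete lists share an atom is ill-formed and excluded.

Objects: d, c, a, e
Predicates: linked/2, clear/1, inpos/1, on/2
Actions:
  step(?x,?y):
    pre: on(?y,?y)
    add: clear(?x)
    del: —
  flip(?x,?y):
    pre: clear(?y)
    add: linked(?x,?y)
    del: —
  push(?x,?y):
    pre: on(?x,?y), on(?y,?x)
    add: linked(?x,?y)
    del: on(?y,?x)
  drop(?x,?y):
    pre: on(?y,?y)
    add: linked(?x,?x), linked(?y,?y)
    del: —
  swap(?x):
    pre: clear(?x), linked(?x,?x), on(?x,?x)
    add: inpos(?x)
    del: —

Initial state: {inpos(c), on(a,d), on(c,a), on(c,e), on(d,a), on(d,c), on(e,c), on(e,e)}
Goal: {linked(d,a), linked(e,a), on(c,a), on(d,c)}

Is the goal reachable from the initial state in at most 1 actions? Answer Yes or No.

No

1. step(a,e)  →  {clear(a), inpos(c), on(a,d), on(c,a), on(c,e), on(d,a), on(d,c), on(e,c), on(e,e)}
2. flip(d,a)  →  {clear(a), inpos(c), linked(d,a), on(a,d), on(c,a), on(c,e), on(d,a), on(d,c), on(e,c), on(e,e)}
3. flip(e,a)  →  {clear(a), inpos(c), linked(d,a), linked(e,a), on(a,d), on(c,a), on(c,e), on(d,a), on(d,c), on(e,c), on(e,e)}
optimal plan length = 3; 3 > 1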